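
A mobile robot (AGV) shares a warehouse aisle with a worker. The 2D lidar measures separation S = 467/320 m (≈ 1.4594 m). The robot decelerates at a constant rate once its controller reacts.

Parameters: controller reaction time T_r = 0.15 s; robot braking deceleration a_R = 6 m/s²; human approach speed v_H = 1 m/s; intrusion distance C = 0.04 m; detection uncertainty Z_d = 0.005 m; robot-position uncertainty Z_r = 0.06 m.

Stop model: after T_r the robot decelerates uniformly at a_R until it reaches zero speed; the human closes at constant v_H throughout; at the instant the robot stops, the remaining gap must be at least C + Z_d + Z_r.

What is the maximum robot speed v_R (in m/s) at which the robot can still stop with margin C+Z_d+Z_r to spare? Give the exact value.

v_R_max = 47/20 m/s = 2.3500 m/s

at the boundary: (1/12)·v² + (19/60)·v + (-1927/1600) = 0
  disc = (19/60)² − 4·(1/12)·(-1927/1600) = 289/576 ; √disc = 17/24
  v_R = (−(19/60) + 17/24) / (2·(1/12)) = 47/20 m/s
check:
T_s = v_R/a_R = (47/20)/6 = 0.3917 s
reaction-phase robot travel = 2.3500·0.1500 = 0.3525 m
braking distance = 2.3500²/(2·6.0000) = 0.4602 m
human closes 1.0000·0.5417 = 0.5417 m
residual clearance needed = 0.0400+0.0050+0.0600 = 0.1050 m
sum ≈ 0.3525+0.4602+0.5417+0.1050 ≈ 1.4594 m = S ✓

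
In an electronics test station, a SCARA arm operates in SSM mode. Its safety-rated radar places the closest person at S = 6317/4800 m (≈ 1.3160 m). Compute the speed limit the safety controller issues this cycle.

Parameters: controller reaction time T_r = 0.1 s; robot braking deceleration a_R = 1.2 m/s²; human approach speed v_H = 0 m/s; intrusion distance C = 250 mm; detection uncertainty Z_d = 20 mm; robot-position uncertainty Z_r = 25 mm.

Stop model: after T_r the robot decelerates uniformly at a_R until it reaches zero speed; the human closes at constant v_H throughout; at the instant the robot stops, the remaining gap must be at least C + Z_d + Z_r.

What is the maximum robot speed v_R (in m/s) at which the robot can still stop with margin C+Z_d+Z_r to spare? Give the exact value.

collect terms ⇒ (5/12)·v_R² + (1/10)·v_R + (-4901/4800) = 0
  disc = (1/10)² − 4·(5/12)·(-4901/4800) = 24649/14400 ; √disc = 157/120
  v_R = (−(1/10) + 157/120) / (2·(5/12)) = 29/20 m/s
check:
T_s = v_R/a_R = (29/20)/(6/5) = 1.2083 s
robot in T_r: 1.4500·0.1000 = 0.1450 m
braking distance = 1.4500²/(2·1.2000) = 0.8760 m
human closes 0.0000·1.3083 = 0.0000 m
C+Z_d+Z_r = 0.2500+0.0200+0.0250 = 0.2950 m
sum ≈ 0.1450+0.8760+0.0000+0.2950 ≈ 1.3160 m = S ✓

v_R_max = 29/20 m/s = 1.4500 m/s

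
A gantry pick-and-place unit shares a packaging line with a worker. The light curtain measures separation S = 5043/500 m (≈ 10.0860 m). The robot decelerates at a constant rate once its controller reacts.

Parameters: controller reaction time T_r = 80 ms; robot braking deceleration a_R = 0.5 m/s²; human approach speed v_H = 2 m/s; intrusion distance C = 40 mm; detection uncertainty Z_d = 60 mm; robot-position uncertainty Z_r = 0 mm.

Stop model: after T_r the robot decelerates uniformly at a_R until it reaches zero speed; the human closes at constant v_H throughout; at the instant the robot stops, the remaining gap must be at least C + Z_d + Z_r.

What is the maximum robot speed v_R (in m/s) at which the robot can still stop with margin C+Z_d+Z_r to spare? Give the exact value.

at the boundary: (1)·v² + (102/25)·v + (-4913/500) = 0
  disc = (102/25)² − 4·(1)·(-4913/500) = 34969/625 ; √disc = 187/25
  v_R = (−(102/25) + 187/25) / (2·(1)) = 17/10 m/s
check:
stop time T_s = (17/10)/(1/2) = 3.4000 s
reaction-phase robot travel = 1.7000·0.0800 = 0.1360 m
robot under decel: 1.7000²/(2·0.5000) = 2.8900 m
person approaches 2.0000·(0.0800+3.4000) = 6.9600 m
residual clearance needed = 0.0400+0.0600+0.0000 = 0.1000 m
sum ≈ 0.1360+2.8900+6.9600+0.1000 ≈ 10.0860 m = S ✓

v_R_max = 17/10 m/s = 1.7000 m/s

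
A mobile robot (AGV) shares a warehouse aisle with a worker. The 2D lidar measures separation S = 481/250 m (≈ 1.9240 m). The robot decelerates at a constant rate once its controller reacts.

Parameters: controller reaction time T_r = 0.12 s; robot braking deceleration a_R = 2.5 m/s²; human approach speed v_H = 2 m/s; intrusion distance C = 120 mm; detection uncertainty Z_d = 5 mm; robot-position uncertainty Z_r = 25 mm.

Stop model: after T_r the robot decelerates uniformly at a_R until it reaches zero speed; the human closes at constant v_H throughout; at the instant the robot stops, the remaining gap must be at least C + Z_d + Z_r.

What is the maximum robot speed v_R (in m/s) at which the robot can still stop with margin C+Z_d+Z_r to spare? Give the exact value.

v_R_max = 13/10 m/s = 1.3000 m/s

collect terms ⇒ (1/5)·v_R² + (23/25)·v_R + (-767/500) = 0
  disc = (23/25)² − 4·(1/5)·(-767/500) = 1296/625 ; √disc = 36/25
  v_R = (−(23/25) + 36/25) / (2·(1/5)) = 13/10 m/s
check:
T_s = v_R/a_R = (13/10)/(5/2) = 0.5200 s
reaction-phase robot travel = 1.3000·0.1200 = 0.1560 m
braking distance = 1.3000²/(2·2.5000) = 0.3380 m
person approaches 2.0000·(0.1200+0.5200) = 1.2800 m
margins: 0.1200+0.0050+0.0250 = 0.1500 m
sum ≈ 0.1560+0.3380+1.2800+0.1500 ≈ 1.9240 m = S ✓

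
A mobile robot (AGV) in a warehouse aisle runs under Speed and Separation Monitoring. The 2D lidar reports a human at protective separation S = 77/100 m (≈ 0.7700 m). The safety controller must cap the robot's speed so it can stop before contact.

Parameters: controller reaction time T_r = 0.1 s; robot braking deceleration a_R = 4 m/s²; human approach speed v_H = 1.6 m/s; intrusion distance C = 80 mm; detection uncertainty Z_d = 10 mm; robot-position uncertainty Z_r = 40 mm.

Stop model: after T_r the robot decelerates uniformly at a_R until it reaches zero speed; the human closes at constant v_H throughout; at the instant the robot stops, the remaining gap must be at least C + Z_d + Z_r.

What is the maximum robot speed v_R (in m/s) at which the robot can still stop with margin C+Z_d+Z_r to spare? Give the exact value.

v_R_max = 4/5 m/s = 0.8000 m/s

at the boundary: (1/8)·v² + (1/2)·v + (-12/25) = 0
  disc = (1/2)² − 4·(1/8)·(-12/25) = 49/100 ; √disc = 7/10
  v_R = (−(1/2) + 7/10) / (2·(1/8)) = 4/5 m/s
check:
T_s = v_R/a_R = (4/5)/4 = 0.2000 s
robot in T_r: 0.8000·0.1000 = 0.0800 m
robot under decel: 0.8000²/(2·4.0000) = 0.0800 m
human closes 1.6000·0.3000 = 0.4800 m
residual clearance needed = 0.0800+0.0100+0.0400 = 0.1300 m
sum ≈ 0.0800+0.0800+0.4800+0.1300 ≈ 0.7700 m = S ✓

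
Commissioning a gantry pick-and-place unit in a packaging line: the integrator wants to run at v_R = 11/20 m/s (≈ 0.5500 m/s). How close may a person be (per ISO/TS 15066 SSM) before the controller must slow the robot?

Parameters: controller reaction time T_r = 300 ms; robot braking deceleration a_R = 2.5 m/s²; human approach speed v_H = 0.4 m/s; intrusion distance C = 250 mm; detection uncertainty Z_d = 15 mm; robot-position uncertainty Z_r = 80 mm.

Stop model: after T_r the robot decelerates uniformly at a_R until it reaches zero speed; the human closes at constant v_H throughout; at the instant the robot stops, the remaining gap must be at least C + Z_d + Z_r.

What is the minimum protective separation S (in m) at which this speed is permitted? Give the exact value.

stop time T_s = (11/20)/(5/2) = 0.2200 s
robot in T_r: 0.5500·0.3000 = 0.1650 m
robot under decel: 0.5500²/(2·2.5000) = 0.0605 m
person approaches 0.4000·(0.3000+0.2200) = 0.2080 m
C+Z_d+Z_r = 0.2500+0.0150+0.0800 = 0.3450 m
S_min ≈ 0.1650+0.0605+0.2080+0.3450  ⇒  S_min = 1557/2000 m

S_min = 1557/2000 m = 0.7785 m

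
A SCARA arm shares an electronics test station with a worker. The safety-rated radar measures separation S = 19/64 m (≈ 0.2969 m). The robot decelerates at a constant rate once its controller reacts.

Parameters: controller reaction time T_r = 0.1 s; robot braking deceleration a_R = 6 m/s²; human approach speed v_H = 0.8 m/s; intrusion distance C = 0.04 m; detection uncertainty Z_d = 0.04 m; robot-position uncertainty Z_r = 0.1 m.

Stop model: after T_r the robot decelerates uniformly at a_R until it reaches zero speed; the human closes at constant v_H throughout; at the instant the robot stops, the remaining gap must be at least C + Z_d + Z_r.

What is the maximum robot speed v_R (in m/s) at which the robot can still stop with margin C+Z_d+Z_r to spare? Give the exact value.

v_R_max = 3/20 m/s = 0.1500 m/s

collect terms ⇒ (1/12)·v_R² + (7/30)·v_R + (-59/1600) = 0
  disc = (7/30)² − 4·(1/12)·(-59/1600) = 961/14400 ; √disc = 31/120
  v_R = (−(7/30) + 31/120) / (2·(1/12)) = 3/20 m/s
check:
braking lasts T_s = (3/20)/6 = 0.0250 s
reaction-phase robot travel = 0.1500·0.1000 = 0.0150 m
robot covers 0.1500·0.0250 − ½·6.0000·0.0250² = 0.0019 m while stopping
person approaches 0.8000·(0.1000+0.0250) = 0.1000 m
residual clearance needed = 0.0400+0.0400+0.1000 = 0.1800 m
sum ≈ 0.0150+0.0019+0.1000+0.1800 ≈ 0.2969 m = S ✓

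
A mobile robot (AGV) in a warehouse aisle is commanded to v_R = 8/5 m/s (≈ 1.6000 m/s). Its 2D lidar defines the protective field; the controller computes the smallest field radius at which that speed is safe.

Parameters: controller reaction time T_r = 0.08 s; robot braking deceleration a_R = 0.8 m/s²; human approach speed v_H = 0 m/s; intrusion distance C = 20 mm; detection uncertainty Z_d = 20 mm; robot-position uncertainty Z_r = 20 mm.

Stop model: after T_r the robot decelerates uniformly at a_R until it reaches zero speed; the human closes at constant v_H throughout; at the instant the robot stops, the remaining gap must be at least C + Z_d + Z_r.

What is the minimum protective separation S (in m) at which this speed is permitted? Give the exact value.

S_min = 447/250 m = 1.7880 m

braking lasts T_s = (8/5)/(4/5) = 2.0000 s
robot in T_r: 1.6000·0.0800 = 0.1280 m
robot under decel: 1.6000²/(2·0.8000) = 1.6000 m
human closes 0.0000·2.0800 = 0.0000 m
C+Z_d+Z_r = 0.0200+0.0200+0.0200 = 0.0600 m
S_min ≈ 0.1280+1.6000+0.0000+0.0600  ⇒  S_min = 447/250 m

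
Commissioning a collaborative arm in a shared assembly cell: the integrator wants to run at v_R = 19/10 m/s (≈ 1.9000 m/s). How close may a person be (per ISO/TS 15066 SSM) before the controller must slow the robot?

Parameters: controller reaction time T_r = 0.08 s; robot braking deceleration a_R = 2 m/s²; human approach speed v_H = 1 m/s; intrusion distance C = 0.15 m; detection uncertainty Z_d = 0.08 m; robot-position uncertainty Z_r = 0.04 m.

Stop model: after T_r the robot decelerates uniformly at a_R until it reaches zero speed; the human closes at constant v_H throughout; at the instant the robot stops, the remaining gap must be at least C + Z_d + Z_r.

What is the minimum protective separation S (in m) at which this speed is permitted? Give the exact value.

S_min = 4709/2000 m = 2.3545 m

stop time T_s = (19/10)/2 = 0.9500 s
reaction-phase robot travel = 1.9000·0.0800 = 0.1520 m
robot under decel: 1.9000²/(2·2.0000) = 0.9025 m
person approaches 1.0000·(0.0800+0.9500) = 1.0300 m
margins: 0.1500+0.0800+0.0400 = 0.2700 m
S_min ≈ 0.1520+0.9025+1.0300+0.2700  ⇒  S_min = 4709/2000 m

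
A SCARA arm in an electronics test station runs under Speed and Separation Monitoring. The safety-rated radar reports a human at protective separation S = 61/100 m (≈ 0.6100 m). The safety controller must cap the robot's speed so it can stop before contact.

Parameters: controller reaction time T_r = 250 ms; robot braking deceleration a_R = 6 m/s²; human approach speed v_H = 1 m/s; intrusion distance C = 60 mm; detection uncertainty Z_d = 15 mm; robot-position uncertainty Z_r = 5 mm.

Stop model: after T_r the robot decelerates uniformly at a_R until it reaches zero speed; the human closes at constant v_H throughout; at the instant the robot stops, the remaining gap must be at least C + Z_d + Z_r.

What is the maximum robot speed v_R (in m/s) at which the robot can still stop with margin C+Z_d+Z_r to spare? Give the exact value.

collect terms ⇒ (1/12)·v_R² + (5/12)·v_R + (-7/25) = 0
  disc = (5/12)² − 4·(1/12)·(-7/25) = 961/3600 ; √disc = 31/60
  v_R = (−(5/12) + 31/60) / (2·(1/12)) = 3/5 m/s
check:
stop time T_s = (3/5)/6 = 0.1000 s
robot in T_r: 0.6000·0.2500 = 0.1500 m
robot covers 0.6000·0.1000 − ½·6.0000·0.1000² = 0.0300 m while stopping
human over T_r+T_s: 1.0000·(0.2500+0.1000) = 0.3500 m
residual clearance needed = 0.0600+0.0150+0.0050 = 0.0800 m
sum ≈ 0.1500+0.0300+0.3500+0.0800 ≈ 0.6100 m = S ✓

v_R_max = 3/5 m/s = 0.6000 m/s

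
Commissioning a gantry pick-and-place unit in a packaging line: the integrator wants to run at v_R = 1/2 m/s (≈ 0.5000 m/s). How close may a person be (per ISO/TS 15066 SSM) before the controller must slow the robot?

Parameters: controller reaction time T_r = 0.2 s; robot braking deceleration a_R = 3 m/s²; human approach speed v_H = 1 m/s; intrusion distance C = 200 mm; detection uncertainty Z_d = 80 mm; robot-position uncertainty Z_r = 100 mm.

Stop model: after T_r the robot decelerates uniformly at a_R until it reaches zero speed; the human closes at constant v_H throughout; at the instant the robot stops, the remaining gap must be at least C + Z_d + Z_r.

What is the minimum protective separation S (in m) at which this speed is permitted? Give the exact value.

braking lasts T_s = (1/2)/3 = 0.1667 s
robot covers v_R·T_r = 0.5000·0.2000 = 0.1000 m before braking
braking distance = 0.5000²/(2·3.0000) = 0.0417 m
human over T_r+T_s: 1.0000·(0.2000+0.1667) = 0.3667 m
C+Z_d+Z_r = 0.2000+0.0800+0.1000 = 0.3800 m
S_min ≈ 0.1000+0.0417+0.3667+0.3800  ⇒  S_min = 533/600 m

S_min = 533/600 m = 0.8883 m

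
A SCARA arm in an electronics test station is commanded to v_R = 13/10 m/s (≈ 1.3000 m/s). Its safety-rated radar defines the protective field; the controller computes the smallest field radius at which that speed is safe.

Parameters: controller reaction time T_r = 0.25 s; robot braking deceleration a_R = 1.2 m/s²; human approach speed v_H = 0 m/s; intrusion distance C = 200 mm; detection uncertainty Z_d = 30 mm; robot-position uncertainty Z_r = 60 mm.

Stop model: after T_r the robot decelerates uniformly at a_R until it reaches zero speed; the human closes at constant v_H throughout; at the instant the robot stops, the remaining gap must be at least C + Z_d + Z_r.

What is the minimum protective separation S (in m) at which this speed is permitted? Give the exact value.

T_s = v_R/a_R = (13/10)/(6/5) = 1.0833 s
reaction-phase robot travel = 1.3000·0.2500 = 0.3250 m
robot covers 1.3000·1.0833 − ½·1.2000·1.0833² = 0.7042 m while stopping
human over T_r+T_s: 0.0000·(0.2500+1.0833) = 0.0000 m
residual clearance needed = 0.2000+0.0300+0.0600 = 0.2900 m
S_min ≈ 0.3250+0.7042+0.0000+0.2900  ⇒  S_min = 1583/1200 m

S_min = 1583/1200 m = 1.3192 m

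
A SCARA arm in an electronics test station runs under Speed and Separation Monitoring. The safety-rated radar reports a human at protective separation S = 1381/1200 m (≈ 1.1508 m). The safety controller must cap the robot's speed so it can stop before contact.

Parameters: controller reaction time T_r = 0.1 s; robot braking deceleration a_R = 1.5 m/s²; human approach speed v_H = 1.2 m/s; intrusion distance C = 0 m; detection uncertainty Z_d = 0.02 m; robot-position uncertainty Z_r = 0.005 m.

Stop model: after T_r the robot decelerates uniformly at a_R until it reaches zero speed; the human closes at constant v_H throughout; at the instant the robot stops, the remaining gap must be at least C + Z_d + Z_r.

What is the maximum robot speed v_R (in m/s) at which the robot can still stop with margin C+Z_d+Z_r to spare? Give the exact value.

at the boundary: (1/3)·v² + (9/10)·v + (-1207/1200) = 0
  disc = (9/10)² − 4·(1/3)·(-1207/1200) = 484/225 ; √disc = 22/15
  v_R = (−(9/10) + 22/15) / (2·(1/3)) = 17/20 m/s
check:
T_s = v_R/a_R = (17/20)/(3/2) = 0.5667 s
robot covers v_R·T_r = 0.8500·0.1000 = 0.0850 m before braking
robot under decel: 0.8500²/(2·1.5000) = 0.2408 m
person approaches 1.2000·(0.1000+0.5667) = 0.8000 m
C+Z_d+Z_r = 0.0000+0.0200+0.0050 = 0.0250 m
sum ≈ 0.0850+0.2408+0.8000+0.0250 ≈ 1.1508 m = S ✓

v_R_max = 17/20 m/s = 0.8500 m/s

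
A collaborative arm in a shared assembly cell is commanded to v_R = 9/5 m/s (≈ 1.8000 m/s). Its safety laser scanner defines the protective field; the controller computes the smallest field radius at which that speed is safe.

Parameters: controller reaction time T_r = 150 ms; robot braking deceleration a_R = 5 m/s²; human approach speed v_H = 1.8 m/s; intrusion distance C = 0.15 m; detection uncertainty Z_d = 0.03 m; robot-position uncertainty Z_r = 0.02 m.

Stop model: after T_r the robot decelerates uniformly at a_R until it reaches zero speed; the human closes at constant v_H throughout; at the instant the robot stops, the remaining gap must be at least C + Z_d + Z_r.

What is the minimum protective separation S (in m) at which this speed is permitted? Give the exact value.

S_min = 214/125 m = 1.7120 m

T_s = v_R/a_R = (9/5)/5 = 0.3600 s
robot in T_r: 1.8000·0.1500 = 0.2700 m
robot covers 1.8000·0.3600 − ½·5.0000·0.3600² = 0.3240 m while stopping
human over T_r+T_s: 1.8000·(0.1500+0.3600) = 0.9180 m
C+Z_d+Z_r = 0.1500+0.0300+0.0200 = 0.2000 m
S_min ≈ 0.2700+0.3240+0.9180+0.2000  ⇒  S_min = 214/125 m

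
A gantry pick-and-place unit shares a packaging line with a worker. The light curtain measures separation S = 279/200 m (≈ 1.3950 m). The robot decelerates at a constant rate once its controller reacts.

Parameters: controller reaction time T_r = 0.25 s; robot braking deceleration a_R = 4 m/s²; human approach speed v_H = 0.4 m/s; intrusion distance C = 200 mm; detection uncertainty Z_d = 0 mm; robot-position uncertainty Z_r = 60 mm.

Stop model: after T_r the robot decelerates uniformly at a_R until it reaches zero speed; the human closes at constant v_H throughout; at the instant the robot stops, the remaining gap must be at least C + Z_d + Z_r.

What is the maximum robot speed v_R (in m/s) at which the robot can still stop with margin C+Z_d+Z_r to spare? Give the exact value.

v_R_max = 9/5 m/s = 1.8000 m/s

at the boundary: (1/8)·v² + (7/20)·v + (-207/200) = 0
  disc = (7/20)² − 4·(1/8)·(-207/200) = 16/25 ; √disc = 4/5
  v_R = (−(7/20) + 4/5) / (2·(1/8)) = 9/5 m/s
check:
T_s = v_R/a_R = (9/5)/4 = 0.4500 s
reaction-phase robot travel = 1.8000·0.2500 = 0.4500 m
robot covers 1.8000·0.4500 − ½·4.0000·0.4500² = 0.4050 m while stopping
person approaches 0.4000·(0.2500+0.4500) = 0.2800 m
margins: 0.2000+0.0000+0.0600 = 0.2600 m
sum ≈ 0.4500+0.4050+0.2800+0.2600 ≈ 1.3950 m = S ✓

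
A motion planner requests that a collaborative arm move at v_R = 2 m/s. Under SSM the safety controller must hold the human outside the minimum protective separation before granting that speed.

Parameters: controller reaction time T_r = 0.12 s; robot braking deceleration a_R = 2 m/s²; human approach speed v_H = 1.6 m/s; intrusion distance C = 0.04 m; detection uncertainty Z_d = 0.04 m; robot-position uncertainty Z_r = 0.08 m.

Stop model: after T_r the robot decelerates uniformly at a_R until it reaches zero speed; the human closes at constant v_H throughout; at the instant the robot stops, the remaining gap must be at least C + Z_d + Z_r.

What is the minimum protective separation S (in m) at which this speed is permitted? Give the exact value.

S_min = 399/125 m = 3.1920 m

T_s = v_R/a_R = 2/2 = 1.0000 s
reaction-phase robot travel = 2.0000·0.1200 = 0.2400 m
robot covers 2.0000·1.0000 − ½·2.0000·1.0000² = 1.0000 m while stopping
person approaches 1.6000·(0.1200+1.0000) = 1.7920 m
residual clearance needed = 0.0400+0.0400+0.0800 = 0.1600 m
S_min ≈ 0.2400+1.0000+1.7920+0.1600  ⇒  S_min = 399/125 m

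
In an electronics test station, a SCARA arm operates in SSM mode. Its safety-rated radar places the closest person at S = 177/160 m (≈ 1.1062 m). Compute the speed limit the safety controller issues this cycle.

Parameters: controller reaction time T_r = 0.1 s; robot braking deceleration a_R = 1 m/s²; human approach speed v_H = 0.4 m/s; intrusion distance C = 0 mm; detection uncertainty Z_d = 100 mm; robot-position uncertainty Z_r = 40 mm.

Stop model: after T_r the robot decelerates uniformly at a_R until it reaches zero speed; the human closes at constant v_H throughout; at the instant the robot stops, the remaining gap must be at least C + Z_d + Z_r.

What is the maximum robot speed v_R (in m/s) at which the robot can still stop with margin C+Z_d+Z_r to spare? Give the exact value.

at the boundary: (1/2)·v² + (1/2)·v + (-741/800) = 0
  disc = (1/2)² − 4·(1/2)·(-741/800) = 841/400 ; √disc = 29/20
  v_R = (−(1/2) + 29/20) / (2·(1/2)) = 19/20 m/s
check:
stop time T_s = (19/20)/1 = 0.9500 s
robot covers v_R·T_r = 0.9500·0.1000 = 0.0950 m before braking
robot covers 0.9500·0.9500 − ½·1.0000·0.9500² = 0.4512 m while stopping
person approaches 0.4000·(0.1000+0.9500) = 0.4200 m
margins: 0.0000+0.1000+0.0400 = 0.1400 m
sum ≈ 0.0950+0.4512+0.4200+0.1400 ≈ 1.1062 m = S ✓

v_R_max = 19/20 m/s = 0.9500 m/s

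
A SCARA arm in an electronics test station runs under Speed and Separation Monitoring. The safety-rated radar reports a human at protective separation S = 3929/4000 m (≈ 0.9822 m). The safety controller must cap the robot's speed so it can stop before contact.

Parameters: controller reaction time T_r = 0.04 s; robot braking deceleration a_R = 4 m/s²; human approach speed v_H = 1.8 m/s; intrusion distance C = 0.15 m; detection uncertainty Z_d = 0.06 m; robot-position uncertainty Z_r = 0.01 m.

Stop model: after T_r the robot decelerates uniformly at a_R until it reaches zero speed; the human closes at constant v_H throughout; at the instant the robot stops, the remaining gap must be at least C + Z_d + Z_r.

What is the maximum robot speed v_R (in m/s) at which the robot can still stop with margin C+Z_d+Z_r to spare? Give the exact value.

v_R_max = 11/10 m/s = 1.1000 m/s

at the boundary: (1/8)·v² + (49/100)·v + (-2761/4000) = 0
  disc = (49/100)² − 4·(1/8)·(-2761/4000) = 23409/40000 ; √disc = 153/200
  v_R = (−(49/100) + 153/200) / (2·(1/8)) = 11/10 m/s
check:
braking lasts T_s = (11/10)/4 = 0.2750 s
robot in T_r: 1.1000·0.0400 = 0.0440 m
robot under decel: 1.1000²/(2·4.0000) = 0.1512 m
human closes 1.8000·0.3150 = 0.5670 m
residual clearance needed = 0.1500+0.0600+0.0100 = 0.2200 m
sum ≈ 0.0440+0.1512+0.5670+0.2200 ≈ 0.9822 m = S ✓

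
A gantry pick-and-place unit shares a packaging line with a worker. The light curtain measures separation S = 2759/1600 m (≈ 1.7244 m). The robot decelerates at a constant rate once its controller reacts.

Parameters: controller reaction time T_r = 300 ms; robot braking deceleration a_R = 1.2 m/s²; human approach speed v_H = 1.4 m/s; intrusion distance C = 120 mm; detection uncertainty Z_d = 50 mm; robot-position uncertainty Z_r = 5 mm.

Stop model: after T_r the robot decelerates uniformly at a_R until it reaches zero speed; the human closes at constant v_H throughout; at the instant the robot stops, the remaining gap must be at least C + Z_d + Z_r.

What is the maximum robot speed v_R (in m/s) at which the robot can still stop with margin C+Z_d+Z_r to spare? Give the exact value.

v_R_max = 13/20 m/s = 0.6500 m/s

at the boundary: (5/12)·v² + (22/15)·v + (-1807/1600) = 0
  disc = (22/15)² − 4·(5/12)·(-1807/1600) = 58081/14400 ; √disc = 241/120
  v_R = (−(22/15) + 241/120) / (2·(5/12)) = 13/20 m/s
check:
T_s = v_R/a_R = (13/20)/(6/5) = 0.5417 s
reaction-phase robot travel = 0.6500·0.3000 = 0.1950 m
braking distance = 0.6500²/(2·1.2000) = 0.1760 m
human closes 1.4000·0.8417 = 1.1783 m
margins: 0.1200+0.0500+0.0050 = 0.1750 m
sum ≈ 0.1950+0.1760+1.1783+0.1750 ≈ 1.7244 m = S ✓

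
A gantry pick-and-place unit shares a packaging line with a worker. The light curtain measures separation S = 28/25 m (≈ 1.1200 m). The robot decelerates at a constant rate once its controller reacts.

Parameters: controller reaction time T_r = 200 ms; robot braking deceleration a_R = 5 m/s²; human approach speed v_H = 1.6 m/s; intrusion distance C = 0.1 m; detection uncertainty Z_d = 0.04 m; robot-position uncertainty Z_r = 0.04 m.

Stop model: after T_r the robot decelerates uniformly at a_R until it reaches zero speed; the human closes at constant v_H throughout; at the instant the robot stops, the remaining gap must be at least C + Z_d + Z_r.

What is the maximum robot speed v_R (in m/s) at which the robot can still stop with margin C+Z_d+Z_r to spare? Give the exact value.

quadratic (1/10)·v² + (13/25)·v + (-31/50) = 0
  disc = (13/25)² − 4·(1/10)·(-31/50) = 324/625 ; √disc = 18/25
  v_R = (−(13/25) + 18/25) / (2·(1/10)) = 1 m/s
check:
T_s = v_R/a_R = 1/5 = 0.2000 s
reaction-phase robot travel = 1.0000·0.2000 = 0.2000 m
robot covers 1.0000·0.2000 − ½·5.0000·0.2000² = 0.1000 m while stopping
human over T_r+T_s: 1.6000·(0.2000+0.2000) = 0.6400 m
residual clearance needed = 0.1000+0.0400+0.0400 = 0.1800 m
sum ≈ 0.2000+0.1000+0.6400+0.1800 ≈ 1.1200 m = S ✓

v_R_max = 1 m/s = 1.0000 m/s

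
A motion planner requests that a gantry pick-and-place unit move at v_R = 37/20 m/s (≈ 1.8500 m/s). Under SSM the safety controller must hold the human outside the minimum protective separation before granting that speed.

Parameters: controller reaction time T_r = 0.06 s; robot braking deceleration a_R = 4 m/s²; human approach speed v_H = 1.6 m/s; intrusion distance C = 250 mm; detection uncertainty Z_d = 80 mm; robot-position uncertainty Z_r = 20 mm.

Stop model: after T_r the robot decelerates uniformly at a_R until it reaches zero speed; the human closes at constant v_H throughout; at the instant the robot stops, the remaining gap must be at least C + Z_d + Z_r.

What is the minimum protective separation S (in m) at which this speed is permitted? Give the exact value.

S_min = 27597/16000 m = 1.7248 m

stop time T_s = (37/20)/4 = 0.4625 s
reaction-phase robot travel = 1.8500·0.0600 = 0.1110 m
braking distance = 1.8500²/(2·4.0000) = 0.4278 m
human over T_r+T_s: 1.6000·(0.0600+0.4625) = 0.8360 m
residual clearance needed = 0.2500+0.0800+0.0200 = 0.3500 m
S_min ≈ 0.1110+0.4278+0.8360+0.3500  ⇒  S_min = 27597/16000 m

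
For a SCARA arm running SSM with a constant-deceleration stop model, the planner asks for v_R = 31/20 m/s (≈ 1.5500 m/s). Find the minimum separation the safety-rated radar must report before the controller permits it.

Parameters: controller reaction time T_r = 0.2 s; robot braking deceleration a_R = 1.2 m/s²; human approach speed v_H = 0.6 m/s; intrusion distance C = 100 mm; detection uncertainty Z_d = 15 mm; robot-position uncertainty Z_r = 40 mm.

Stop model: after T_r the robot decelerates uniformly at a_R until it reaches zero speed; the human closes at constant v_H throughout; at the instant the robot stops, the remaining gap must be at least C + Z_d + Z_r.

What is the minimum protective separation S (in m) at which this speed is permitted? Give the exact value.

T_s = v_R/a_R = (31/20)/(6/5) = 1.2917 s
robot in T_r: 1.5500·0.2000 = 0.3100 m
braking distance = 1.5500²/(2·1.2000) = 1.0010 m
person approaches 0.6000·(0.2000+1.2917) = 0.8950 m
residual clearance needed = 0.1000+0.0150+0.0400 = 0.1550 m
S_min ≈ 0.3100+1.0010+0.8950+0.1550  ⇒  S_min = 11333/4800 m

S_min = 11333/4800 m = 2.3610 m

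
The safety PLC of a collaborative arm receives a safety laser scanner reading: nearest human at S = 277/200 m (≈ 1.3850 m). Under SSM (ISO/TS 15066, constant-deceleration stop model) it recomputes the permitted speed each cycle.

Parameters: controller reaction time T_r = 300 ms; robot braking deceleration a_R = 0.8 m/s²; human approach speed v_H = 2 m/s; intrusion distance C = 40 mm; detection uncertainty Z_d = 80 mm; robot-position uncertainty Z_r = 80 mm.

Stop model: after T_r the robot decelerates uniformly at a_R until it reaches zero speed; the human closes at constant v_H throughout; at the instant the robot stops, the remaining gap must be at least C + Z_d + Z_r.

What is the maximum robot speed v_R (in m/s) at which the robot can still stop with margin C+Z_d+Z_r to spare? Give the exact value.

quadratic (5/8)·v² + (14/5)·v + (-117/200) = 0
  disc = (14/5)² − 4·(5/8)·(-117/200) = 3721/400 ; √disc = 61/20
  v_R = (−(14/5) + 61/20) / (2·(5/8)) = 1/5 m/s
check:
T_s = v_R/a_R = (1/5)/(4/5) = 0.2500 s
robot covers v_R·T_r = 0.2000·0.3000 = 0.0600 m before braking
robot under decel: 0.2000²/(2·0.8000) = 0.0250 m
human over T_r+T_s: 2.0000·(0.3000+0.2500) = 1.1000 m
margins: 0.0400+0.0800+0.0800 = 0.2000 m
sum ≈ 0.0600+0.0250+1.1000+0.2000 ≈ 1.3850 m = S ✓

v_R_max = 1/5 m/s = 0.2000 m/s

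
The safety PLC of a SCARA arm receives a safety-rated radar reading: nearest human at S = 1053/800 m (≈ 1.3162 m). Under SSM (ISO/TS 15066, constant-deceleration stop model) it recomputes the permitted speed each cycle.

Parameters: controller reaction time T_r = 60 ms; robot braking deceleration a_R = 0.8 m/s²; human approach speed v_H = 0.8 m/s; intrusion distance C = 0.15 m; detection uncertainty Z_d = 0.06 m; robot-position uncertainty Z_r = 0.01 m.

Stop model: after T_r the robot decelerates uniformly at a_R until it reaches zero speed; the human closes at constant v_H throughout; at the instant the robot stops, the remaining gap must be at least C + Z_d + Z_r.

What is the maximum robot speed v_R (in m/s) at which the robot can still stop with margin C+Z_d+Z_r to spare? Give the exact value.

v_R_max = 7/10 m/s = 0.7000 m/s

at the boundary: (5/8)·v² + (53/50)·v + (-4193/4000) = 0
  disc = (53/50)² − 4·(5/8)·(-4193/4000) = 149769/40000 ; √disc = 387/200
  v_R = (−(53/50) + 387/200) / (2·(5/8)) = 7/10 m/s
check:
stop time T_s = (7/10)/(4/5) = 0.8750 s
robot covers v_R·T_r = 0.7000·0.0600 = 0.0420 m before braking
robot under decel: 0.7000²/(2·0.8000) = 0.3063 m
human closes 0.8000·0.9350 = 0.7480 m
C+Z_d+Z_r = 0.1500+0.0600+0.0100 = 0.2200 m
sum ≈ 0.0420+0.3063+0.7480+0.2200 ≈ 1.3162 m = S ✓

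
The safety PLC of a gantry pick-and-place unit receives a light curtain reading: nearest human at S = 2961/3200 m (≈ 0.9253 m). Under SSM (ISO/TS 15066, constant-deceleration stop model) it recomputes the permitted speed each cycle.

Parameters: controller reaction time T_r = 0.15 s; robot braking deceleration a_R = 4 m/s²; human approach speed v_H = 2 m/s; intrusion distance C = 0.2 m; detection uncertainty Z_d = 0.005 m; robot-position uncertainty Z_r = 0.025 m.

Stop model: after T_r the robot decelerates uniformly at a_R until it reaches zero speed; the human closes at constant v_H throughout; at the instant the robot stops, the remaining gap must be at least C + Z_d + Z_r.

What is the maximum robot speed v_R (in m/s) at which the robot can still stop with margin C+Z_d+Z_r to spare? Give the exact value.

v_R_max = 11/20 m/s = 0.5500 m/s

collect terms ⇒ (1/8)·v_R² + (13/20)·v_R + (-253/640) = 0
  disc = (13/20)² − 4·(1/8)·(-253/640) = 3969/6400 ; √disc = 63/80
  v_R = (−(13/20) + 63/80) / (2·(1/8)) = 11/20 m/s
check:
stop time T_s = (11/20)/4 = 0.1375 s
robot in T_r: 0.5500·0.1500 = 0.0825 m
robot under decel: 0.5500²/(2·4.0000) = 0.0378 m
person approaches 2.0000·(0.1500+0.1375) = 0.5750 m
C+Z_d+Z_r = 0.2000+0.0050+0.0250 = 0.2300 m
sum ≈ 0.0825+0.0378+0.5750+0.2300 ≈ 0.9253 m = S ✓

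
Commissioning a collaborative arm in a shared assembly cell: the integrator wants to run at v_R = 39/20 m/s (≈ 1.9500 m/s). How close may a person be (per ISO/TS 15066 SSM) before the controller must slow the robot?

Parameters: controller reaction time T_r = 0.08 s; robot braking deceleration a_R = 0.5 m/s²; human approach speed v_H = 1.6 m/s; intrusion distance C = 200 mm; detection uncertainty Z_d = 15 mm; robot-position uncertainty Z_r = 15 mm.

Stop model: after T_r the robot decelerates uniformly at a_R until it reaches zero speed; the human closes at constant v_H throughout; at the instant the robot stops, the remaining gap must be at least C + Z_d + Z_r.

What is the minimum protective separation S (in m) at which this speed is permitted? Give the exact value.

S_min = 21113/2000 m = 10.5565 m

stop time T_s = (39/20)/(1/2) = 3.9000 s
robot in T_r: 1.9500·0.0800 = 0.1560 m
braking distance = 1.9500²/(2·0.5000) = 3.8025 m
human closes 1.6000·3.9800 = 6.3680 m
C+Z_d+Z_r = 0.2000+0.0150+0.0150 = 0.2300 m
S_min ≈ 0.1560+3.8025+6.3680+0.2300  ⇒  S_min = 21113/2000 m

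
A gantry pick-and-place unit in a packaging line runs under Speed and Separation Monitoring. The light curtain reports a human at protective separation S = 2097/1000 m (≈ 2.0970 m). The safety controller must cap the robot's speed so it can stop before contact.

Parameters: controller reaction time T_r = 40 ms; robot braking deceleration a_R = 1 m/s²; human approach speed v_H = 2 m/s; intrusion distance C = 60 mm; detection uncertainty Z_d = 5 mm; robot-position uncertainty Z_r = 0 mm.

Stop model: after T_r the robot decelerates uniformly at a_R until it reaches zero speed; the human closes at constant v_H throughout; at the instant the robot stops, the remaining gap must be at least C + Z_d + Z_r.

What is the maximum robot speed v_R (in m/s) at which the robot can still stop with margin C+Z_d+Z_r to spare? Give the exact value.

at the boundary: (1/2)·v² + (51/25)·v + (-244/125) = 0
  disc = (51/25)² − 4·(1/2)·(-244/125) = 5041/625 ; √disc = 71/25
  v_R = (−(51/25) + 71/25) / (2·(1/2)) = 4/5 m/s
check:
braking lasts T_s = (4/5)/1 = 0.8000 s
robot covers v_R·T_r = 0.8000·0.0400 = 0.0320 m before braking
robot under decel: 0.8000²/(2·1.0000) = 0.3200 m
human closes 2.0000·0.8400 = 1.6800 m
C+Z_d+Z_r = 0.0600+0.0050+0.0000 = 0.0650 m
sum ≈ 0.0320+0.3200+1.6800+0.0650 ≈ 2.0970 m = S ✓

v_R_max = 4/5 m/s = 0.8000 m/s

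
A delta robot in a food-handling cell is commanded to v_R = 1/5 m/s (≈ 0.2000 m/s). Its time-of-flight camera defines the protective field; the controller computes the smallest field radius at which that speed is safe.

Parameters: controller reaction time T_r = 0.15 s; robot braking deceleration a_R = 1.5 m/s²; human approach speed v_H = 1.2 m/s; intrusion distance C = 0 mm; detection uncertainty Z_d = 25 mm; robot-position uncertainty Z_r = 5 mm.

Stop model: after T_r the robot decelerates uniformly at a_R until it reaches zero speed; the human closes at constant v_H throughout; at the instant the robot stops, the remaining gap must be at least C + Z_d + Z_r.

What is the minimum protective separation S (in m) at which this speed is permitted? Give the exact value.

stop time T_s = (1/5)/(3/2) = 0.1333 s
robot in T_r: 0.2000·0.1500 = 0.0300 m
robot covers 0.2000·0.1333 − ½·1.5000·0.1333² = 0.0133 m while stopping
human over T_r+T_s: 1.2000·(0.1500+0.1333) = 0.3400 m
residual clearance needed = 0.0000+0.0250+0.0050 = 0.0300 m
S_min ≈ 0.0300+0.0133+0.3400+0.0300  ⇒  S_min = 31/75 m

S_min = 31/75 m = 0.4133 m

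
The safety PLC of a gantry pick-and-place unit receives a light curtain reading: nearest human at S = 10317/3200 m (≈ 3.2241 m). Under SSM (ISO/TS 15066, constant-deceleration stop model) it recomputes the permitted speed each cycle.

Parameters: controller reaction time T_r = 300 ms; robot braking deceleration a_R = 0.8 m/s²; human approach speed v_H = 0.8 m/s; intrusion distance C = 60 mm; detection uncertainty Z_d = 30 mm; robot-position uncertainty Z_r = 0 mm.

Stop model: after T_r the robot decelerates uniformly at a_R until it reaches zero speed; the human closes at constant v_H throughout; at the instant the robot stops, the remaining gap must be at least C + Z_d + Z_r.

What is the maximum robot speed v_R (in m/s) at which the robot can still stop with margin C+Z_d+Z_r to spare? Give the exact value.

collect terms ⇒ (5/8)·v_R² + (13/10)·v_R + (-9261/3200) = 0
  disc = (13/10)² − 4·(5/8)·(-9261/3200) = 57121/6400 ; √disc = 239/80
  v_R = (−(13/10) + 239/80) / (2·(5/8)) = 27/20 m/s
check:
T_s = v_R/a_R = (27/20)/(4/5) = 1.6875 s
robot in T_r: 1.3500·0.3000 = 0.4050 m
robot under decel: 1.3500²/(2·0.8000) = 1.1391 m
person approaches 0.8000·(0.3000+1.6875) = 1.5900 m
residual clearance needed = 0.0600+0.0300+0.0000 = 0.0900 m
sum ≈ 0.4050+1.1391+1.5900+0.0900 ≈ 3.2241 m = S ✓

v_R_max = 27/20 m/s = 1.3500 m/s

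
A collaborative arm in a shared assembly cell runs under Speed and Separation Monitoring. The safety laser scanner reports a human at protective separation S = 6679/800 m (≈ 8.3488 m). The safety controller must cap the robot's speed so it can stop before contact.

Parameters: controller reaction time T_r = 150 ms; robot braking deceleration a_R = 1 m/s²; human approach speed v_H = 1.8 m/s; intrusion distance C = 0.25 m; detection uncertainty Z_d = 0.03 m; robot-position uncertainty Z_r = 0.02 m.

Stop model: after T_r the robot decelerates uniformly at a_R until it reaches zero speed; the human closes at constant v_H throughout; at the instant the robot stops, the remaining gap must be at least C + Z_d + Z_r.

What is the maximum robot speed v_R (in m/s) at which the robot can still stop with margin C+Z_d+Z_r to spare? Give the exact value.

v_R_max = 49/20 m/s = 2.4500 m/s

at the boundary: (1/2)·v² + (39/20)·v + (-6223/800) = 0
  disc = (39/20)² − 4·(1/2)·(-6223/800) = 484/25 ; √disc = 22/5
  v_R = (−(39/20) + 22/5) / (2·(1/2)) = 49/20 m/s
check:
braking lasts T_s = (49/20)/1 = 2.4500 s
robot in T_r: 2.4500·0.1500 = 0.3675 m
robot covers 2.4500·2.4500 − ½·1.0000·2.4500² = 3.0013 m while stopping
person approaches 1.8000·(0.1500+2.4500) = 4.6800 m
C+Z_d+Z_r = 0.2500+0.0300+0.0200 = 0.3000 m
sum ≈ 0.3675+3.0013+4.6800+0.3000 ≈ 8.3488 m = S ✓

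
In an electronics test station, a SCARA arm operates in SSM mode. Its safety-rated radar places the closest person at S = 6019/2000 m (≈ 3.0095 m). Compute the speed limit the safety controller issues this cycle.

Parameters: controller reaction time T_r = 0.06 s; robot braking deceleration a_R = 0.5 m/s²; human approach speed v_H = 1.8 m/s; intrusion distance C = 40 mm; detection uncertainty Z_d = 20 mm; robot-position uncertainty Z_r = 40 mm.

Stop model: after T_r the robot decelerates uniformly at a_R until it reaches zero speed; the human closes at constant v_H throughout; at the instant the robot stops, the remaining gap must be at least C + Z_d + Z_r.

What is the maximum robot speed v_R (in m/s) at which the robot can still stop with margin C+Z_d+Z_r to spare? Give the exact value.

v_R_max = 13/20 m/s = 0.6500 m/s

quadratic (1)·v² + (183/50)·v + (-5603/2000) = 0
  disc = (183/50)² − 4·(1)·(-5603/2000) = 15376/625 ; √disc = 124/25
  v_R = (−(183/50) + 124/25) / (2·(1)) = 13/20 m/s
check:
T_s = v_R/a_R = (13/20)/(1/2) = 1.3000 s
robot covers v_R·T_r = 0.6500·0.0600 = 0.0390 m before braking
braking distance = 0.6500²/(2·0.5000) = 0.4225 m
human closes 1.8000·1.3600 = 2.4480 m
margins: 0.0400+0.0200+0.0400 = 0.1000 m
sum ≈ 0.0390+0.4225+2.4480+0.1000 ≈ 3.0095 m = S ✓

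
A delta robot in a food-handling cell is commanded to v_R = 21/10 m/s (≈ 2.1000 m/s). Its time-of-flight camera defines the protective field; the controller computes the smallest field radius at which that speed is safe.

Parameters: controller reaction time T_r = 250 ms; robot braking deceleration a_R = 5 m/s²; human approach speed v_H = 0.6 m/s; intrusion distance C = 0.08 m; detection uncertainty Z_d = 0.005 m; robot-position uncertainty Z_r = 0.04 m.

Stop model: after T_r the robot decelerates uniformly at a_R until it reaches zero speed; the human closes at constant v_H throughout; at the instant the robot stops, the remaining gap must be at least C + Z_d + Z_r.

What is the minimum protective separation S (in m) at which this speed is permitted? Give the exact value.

S_min = 1493/1000 m = 1.4930 m

T_s = v_R/a_R = (21/10)/5 = 0.4200 s
robot covers v_R·T_r = 2.1000·0.2500 = 0.5250 m before braking
robot covers 2.1000·0.4200 − ½·5.0000·0.4200² = 0.4410 m while stopping
person approaches 0.6000·(0.2500+0.4200) = 0.4020 m
C+Z_d+Z_r = 0.0800+0.0050+0.0400 = 0.1250 m
S_min ≈ 0.5250+0.4410+0.4020+0.1250  ⇒  S_min = 1493/1000 m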